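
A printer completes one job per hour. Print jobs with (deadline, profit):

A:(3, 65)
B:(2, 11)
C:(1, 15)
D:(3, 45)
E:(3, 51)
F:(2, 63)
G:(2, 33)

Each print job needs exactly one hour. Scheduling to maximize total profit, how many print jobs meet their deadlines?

3

Sort by profit descending; place each in the latest free slot ≤ its deadline.
Profit order: A=65 F=63 E=51 D=45 G=33 C=15 B=11
Assign: A→slot 3, F→slot 2, E→slot 1, D skipped, G skipped, C skipped, B skipped.
Slots: [1:E] [2:F] [3:A]
3 of 7 scheduled.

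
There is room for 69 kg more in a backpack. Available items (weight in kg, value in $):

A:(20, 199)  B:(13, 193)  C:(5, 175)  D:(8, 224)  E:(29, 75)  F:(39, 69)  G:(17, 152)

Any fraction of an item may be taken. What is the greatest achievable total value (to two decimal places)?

Greedy by value/weight ratio, highest first.
Order: C (175/5=35.00) > D (224/8=28.00) > B (193/13=14.85) > A (199/20=9.95) > G (152/17=8.94) > E (75/29=2.59) > F (69/39=1.77)
Fill: take C (5 @ 175) → take D (8 @ 224) → take B (13 @ 193) → take A (20 @ 199) → take G (17 @ 152) → take 6/29 of E → 15.52; 69/69 used.
Total value = 958.52

958.52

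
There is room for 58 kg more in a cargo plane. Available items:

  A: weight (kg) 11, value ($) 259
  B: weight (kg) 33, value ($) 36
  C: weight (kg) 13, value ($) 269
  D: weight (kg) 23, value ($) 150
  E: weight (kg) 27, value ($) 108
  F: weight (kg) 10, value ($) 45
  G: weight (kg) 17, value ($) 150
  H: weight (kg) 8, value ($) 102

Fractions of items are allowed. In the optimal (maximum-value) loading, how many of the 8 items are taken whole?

4

Ratios (sorted): A 23.55, C 20.69, H 12.75, G 8.82, D 6.52, F 4.50, E 4.00, B 1.09
take A (11 @ 259); take C (13 @ 269); take H (8 @ 102); take G (17 @ 150); take 9/23 of D → 58.70. Capacity used 58/58.
4 item(s) taken whole; one partial (take 9/23 of D).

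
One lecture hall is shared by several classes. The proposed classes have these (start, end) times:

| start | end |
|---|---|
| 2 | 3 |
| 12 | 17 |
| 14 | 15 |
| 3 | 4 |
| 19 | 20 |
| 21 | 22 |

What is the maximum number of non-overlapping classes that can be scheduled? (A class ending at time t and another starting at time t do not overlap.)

Sort by end time and greedily take each interval whose start is ≥ the last chosen end.
By end time: (2,3), (3,4), (14,15), (12,17), (19,20), (21,22).
Pick (2,3); next start ≥ 3 → (3,4); next start ≥ 4 → (14,15); next start ≥ 15 → (19,20); next start ≥ 20 → (21,22).
Selected 5 classes.

5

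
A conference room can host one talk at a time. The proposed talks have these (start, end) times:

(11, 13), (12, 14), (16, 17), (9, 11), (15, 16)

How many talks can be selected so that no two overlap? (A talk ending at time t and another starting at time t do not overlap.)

4

Order by finish time; keep every interval that doesn't clash with the previous kept one.
By end time: (9,11), (11,13), (12,14), (15,16), (16,17).
Pick (9,11); next start ≥ 11 → (11,13); next start ≥ 13 → (15,16); next start ≥ 16 → (16,17).
Selected 4 talks.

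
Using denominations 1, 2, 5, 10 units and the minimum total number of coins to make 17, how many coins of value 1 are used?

0

17 − 1×10→7 − 1×5→2 − 1×2→0
Count of 1: 0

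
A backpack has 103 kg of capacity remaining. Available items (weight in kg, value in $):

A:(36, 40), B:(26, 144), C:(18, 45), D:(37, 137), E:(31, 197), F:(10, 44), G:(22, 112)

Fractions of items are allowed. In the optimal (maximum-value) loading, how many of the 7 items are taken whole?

Order: E (197/31=6.35) > B (144/26=5.54) > G (112/22=5.09) > F (44/10=4.40) > D (137/37=3.70) > C (45/18=2.50) > A (40/36=1.11)
Fill: take E (31 @ 197) → take B (26 @ 144) → take G (22 @ 112) → take F (10 @ 44) → take 14/37 of D → 51.84; 103/103 used.
4 item(s) taken whole; one partial (take 14/37 of D).

4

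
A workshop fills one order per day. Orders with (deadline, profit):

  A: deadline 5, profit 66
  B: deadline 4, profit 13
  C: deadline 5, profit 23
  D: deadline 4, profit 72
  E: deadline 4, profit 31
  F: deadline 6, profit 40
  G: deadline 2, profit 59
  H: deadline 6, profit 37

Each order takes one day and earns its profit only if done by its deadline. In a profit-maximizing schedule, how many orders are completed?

Sort by profit descending; place each in the latest free slot ≤ its deadline.
Profit order: D=72 A=66 G=59 F=40 H=37 E=31 C=23 B=13
Assign: D→slot 4, A→slot 5, G→slot 2, F→slot 6, H→slot 3, E→slot 1, C skipped, B skipped.
Slots: [1:E] [2:G] [3:H] [4:D] [5:A] [6:F]
6 of 8 scheduled.

6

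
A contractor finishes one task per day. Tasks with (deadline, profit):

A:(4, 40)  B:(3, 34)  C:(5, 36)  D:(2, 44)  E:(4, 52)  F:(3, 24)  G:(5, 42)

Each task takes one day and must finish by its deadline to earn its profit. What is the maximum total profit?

214

By profit: E(d4,52), D(d2,44), G(d5,42), A(d4,40), C(d5,36), B(d3,34), F(d3,24)
E→slot 4; D→slot 2; G→slot 5; A→slot 3; C→slot 1; B skipped; F skipped.
Profit = 36 + 44 + 40 + 52 + 42 = 214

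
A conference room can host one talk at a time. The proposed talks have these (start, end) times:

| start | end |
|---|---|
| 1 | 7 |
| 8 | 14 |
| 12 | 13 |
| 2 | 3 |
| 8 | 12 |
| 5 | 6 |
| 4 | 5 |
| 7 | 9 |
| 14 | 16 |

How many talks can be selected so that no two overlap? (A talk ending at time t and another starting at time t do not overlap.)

By end time: (2,3), (4,5), (5,6), (1,7), (7,9), (8,12), (12,13), (8,14), (14,16).
Pick (2,3); next start ≥ 3 → (4,5); next start ≥ 5 → (5,6); next start ≥ 6 → (7,9); next start ≥ 9 → (12,13); next start ≥ 13 → (14,16).
Selected 6 talks.

6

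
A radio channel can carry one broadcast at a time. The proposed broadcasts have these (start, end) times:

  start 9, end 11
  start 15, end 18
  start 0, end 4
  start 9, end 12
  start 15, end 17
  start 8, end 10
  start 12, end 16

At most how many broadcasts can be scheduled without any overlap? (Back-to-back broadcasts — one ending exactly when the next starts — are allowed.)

Greedy by earliest finish: after sorting by end time, pick each interval compatible with the last pick.
Sorted by end: (0,4)  (8,10)  (9,11)  (9,12)  (12,16)  (15,17)  (15,18)
take (0,4); take (8,10); take (12,16); skip (15,17); skip (15,18).
Selected 3 broadcasts.

3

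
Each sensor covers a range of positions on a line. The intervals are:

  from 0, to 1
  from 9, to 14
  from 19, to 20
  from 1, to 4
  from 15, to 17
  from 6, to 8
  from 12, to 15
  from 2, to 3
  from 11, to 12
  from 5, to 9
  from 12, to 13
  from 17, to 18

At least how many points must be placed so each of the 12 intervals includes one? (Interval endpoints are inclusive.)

By right end: [0,1]  [2,3]  [1,4]  [6,8]  [5,9]  [11,12]  [12,13]  [9,14]  [12,15]  [15,17]  [17,18]  [19,20]
[0,1] uncovered → point at 1; [2,3] uncovered → point at 3; [6,8] uncovered → point at 8; [11,12] uncovered → point at 12; [15,17] uncovered → point at 17; [19,20] uncovered → point at 20.
Points: 1, 3, 8, 12, 17, 20 (6 total).

6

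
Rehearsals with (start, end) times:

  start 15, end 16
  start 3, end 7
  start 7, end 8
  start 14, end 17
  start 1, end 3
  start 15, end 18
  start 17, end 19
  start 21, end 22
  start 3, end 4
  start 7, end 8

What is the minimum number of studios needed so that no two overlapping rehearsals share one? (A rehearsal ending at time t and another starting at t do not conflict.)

3

starts: [1, 3, 3, 7, 7, 14, 15, 15, 17, 21]
ends:   [3, 4, 7, 8, 8, 16, 17, 18, 19, 22]
s1→1 e3→0 s3→1 s3→2 e4→1 e7→0 s7→1 s7→2 e8→1 e8→0 s14→1 s15→2 s15→3  — peak 3.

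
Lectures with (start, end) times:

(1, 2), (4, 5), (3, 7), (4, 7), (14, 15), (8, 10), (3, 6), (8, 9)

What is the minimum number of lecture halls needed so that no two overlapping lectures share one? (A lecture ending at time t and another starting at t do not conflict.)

Count concurrent intervals with a sweep; the peak is the room count.
starts: [1, 3, 3, 4, 4, 8, 8, 14]
ends:   [2, 5, 6, 7, 7, 9, 10, 15]
s1→1 e2→0 s3→1 s3→2 s4→3 s4→4  — peak 4.

4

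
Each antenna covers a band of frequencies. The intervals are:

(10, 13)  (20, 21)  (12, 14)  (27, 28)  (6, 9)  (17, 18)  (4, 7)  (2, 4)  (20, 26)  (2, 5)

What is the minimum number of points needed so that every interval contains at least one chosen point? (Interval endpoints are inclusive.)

6

Sorted: [2,4] [2,5] [4,7] [6,9] [10,13] [12,14] [17,18] [20,21] [20,26] [27,28]
{[2,4],[2,5],[4,7]} hit by 4; {[6,9]} hit by 9; {[10,13],[12,14]} hit by 13; {[17,18]} hit by 18; {[20,21],[20,26]} hit by 21; {[27,28]} hit by 28.
Points: 4, 9, 13, 18, 21, 28 (6 total).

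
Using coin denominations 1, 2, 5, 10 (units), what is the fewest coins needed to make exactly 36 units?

36 = 3×10 + 1×5 + 1×1
Total coins = 3 + 1 + 1 = 5

5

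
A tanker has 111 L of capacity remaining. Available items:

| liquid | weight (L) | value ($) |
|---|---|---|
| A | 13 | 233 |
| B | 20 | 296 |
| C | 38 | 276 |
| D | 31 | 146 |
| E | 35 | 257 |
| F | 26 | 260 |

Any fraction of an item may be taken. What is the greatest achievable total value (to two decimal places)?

Order: A (233/13=17.92) > B (296/20=14.80) > F (260/26=10.00) > E (257/35=7.34) > C (276/38=7.26) > D (146/31=4.71)
Fill: take A (13 @ 233) → take B (20 @ 296) → take F (26 @ 260) → take E (35 @ 257) → take 17/38 of C → 123.47; 111/111 used.
Total value = 1169.47

1169.47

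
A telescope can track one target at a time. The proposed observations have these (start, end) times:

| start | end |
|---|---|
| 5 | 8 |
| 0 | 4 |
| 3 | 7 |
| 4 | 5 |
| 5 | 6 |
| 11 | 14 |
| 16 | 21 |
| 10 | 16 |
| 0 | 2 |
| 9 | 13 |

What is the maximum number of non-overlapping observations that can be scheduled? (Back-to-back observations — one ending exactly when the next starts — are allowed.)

5

Sorted by end: (0,2)  (0,4)  (4,5)  (5,6)  (3,7)  (5,8)  (9,13)  (11,14)  (10,16)  (16,21)
take (0,2); take (4,5); take (5,6); skip (3,7); skip (5,8); take (9,13); skip (11,14); take (16,21).
Selected 5 observations.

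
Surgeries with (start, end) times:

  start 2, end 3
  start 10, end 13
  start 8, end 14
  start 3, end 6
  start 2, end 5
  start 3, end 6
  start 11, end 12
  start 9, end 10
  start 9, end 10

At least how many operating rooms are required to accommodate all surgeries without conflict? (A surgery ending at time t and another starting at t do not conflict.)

Events (time:±→running): 2:+→1 2:+→2 3:-→1 3:+→2 3:+→3 … peak 3.

3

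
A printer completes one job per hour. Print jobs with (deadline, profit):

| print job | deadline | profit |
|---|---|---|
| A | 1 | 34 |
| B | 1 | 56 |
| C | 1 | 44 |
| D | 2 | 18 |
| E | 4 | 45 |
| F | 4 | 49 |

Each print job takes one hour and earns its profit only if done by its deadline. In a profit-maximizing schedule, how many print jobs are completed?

Take jobs in profit order; each goes to the latest open slot no later than its deadline.
By profit: B(d1,56), F(d4,49), E(d4,45), C(d1,44), A(d1,34), D(d2,18)
B→slot 1; F→slot 4; E→slot 3; C skipped; A skipped; D→slot 2.
4 of 6 scheduled.

4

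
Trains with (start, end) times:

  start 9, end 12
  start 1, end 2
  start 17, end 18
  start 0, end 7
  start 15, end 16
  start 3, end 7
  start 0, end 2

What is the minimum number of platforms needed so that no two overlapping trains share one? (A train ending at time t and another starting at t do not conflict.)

starts: [0, 0, 1, 3, 9, 15, 17]
ends:   [2, 2, 7, 7, 12, 16, 18]
s0→1 s0→2 s1→3  — peak 3.

3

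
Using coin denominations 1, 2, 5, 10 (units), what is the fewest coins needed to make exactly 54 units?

Greedy: take as many of the largest coin as possible, then repeat with the remainder.
54 = 5×10 + 2×2
Total coins = 5 + 2 = 7

7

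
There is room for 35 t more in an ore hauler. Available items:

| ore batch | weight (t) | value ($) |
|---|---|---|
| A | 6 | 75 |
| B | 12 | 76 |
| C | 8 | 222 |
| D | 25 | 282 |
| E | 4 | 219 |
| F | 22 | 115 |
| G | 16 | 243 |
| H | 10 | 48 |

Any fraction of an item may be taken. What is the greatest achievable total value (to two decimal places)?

Greedy by value/weight ratio, highest first.
Order: E (219/4=54.75) > C (222/8=27.75) > G (243/16=15.19) > A (75/6=12.50) > D (282/25=11.28) > B (76/12=6.33) > F (115/22=5.23) > H (48/10=4.80)
Fill: take E (4 @ 219) → take C (8 @ 222) → take G (16 @ 243) → take A (6 @ 75) → take 1/25 of D → 11.28; 35/35 used.
Total value = 770.28

770.28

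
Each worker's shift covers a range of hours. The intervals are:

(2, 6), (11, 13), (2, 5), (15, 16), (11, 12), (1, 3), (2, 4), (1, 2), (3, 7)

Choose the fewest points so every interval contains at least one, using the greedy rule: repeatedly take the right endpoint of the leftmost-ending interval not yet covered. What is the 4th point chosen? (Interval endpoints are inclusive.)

16

Sort by right endpoint; whenever an interval is uncovered, place a point at its right end.
By right end: [1,2]  [1,3]  [2,4]  [2,5]  [2,6]  [3,7]  [11,12]  [11,13]  [15,16]
[1,2] uncovered → point at 2; [3,7] uncovered → point at 7; [11,12] uncovered → point at 12; [15,16] uncovered → point at 16.
Points: 2, 7, 12, 16 (4 total).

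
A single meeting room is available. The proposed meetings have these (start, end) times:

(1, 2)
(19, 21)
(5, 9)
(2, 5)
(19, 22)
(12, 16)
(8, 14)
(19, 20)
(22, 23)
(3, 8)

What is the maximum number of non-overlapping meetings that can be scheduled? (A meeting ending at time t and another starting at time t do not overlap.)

By end time: (1,2), (2,5), (3,8), (5,9), (8,14), (12,16), (19,20), (19,21), (19,22), (22,23).
Pick (1,2); next start ≥ 2 → (2,5); next start ≥ 5 → (5,9); next start ≥ 9 → (12,16); next start ≥ 16 → (19,20); next start ≥ 20 → (22,23).
Selected 6 meetings.

6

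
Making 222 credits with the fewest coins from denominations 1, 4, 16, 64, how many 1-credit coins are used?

2

222 = 3×64 + 1×16 + 3×4 + 2×1
Count of 1: 2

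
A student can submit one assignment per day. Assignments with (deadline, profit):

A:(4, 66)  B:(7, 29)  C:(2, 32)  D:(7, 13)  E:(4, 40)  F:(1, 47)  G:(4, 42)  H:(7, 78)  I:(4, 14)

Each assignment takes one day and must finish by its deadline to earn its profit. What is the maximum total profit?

315

By profit: H(d7,78), A(d4,66), F(d1,47), G(d4,42), E(d4,40), C(d2,32), B(d7,29), I(d4,14), D(d7,13)
H→slot 7; A→slot 4; F→slot 1; G→slot 3; E→slot 2; C skipped; B→slot 6; I skipped; D→slot 5.
Profit = 47 + 40 + 42 + 66 + 13 + 29 + 78 = 315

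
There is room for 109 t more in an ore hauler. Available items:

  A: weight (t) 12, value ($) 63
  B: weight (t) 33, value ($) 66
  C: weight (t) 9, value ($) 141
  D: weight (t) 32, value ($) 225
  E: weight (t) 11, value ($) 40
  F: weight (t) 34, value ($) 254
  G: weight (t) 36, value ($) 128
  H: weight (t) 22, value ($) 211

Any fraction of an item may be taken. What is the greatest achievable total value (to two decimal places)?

894.00

Sort by value per unit weight and fill in that order.
Ratios (sorted): C 15.67, H 9.59, F 7.47, D 7.03, A 5.25, E 3.64, G 3.56, B 2.00
take C (9 @ 141); take H (22 @ 211); take F (34 @ 254); take D (32 @ 225); take A (12 @ 63). Capacity used 109/109.
Total value = 894.00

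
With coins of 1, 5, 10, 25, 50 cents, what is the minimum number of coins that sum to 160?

4

160 = 3×50 + 1×10
Total coins = 3 + 1 = 4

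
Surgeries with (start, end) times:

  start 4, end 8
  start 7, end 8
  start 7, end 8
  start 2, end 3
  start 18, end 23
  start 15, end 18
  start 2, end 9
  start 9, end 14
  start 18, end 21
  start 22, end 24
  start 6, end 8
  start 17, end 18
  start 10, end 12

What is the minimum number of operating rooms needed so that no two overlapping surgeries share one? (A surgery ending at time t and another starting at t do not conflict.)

5

Events (time:±→running): 2:+→1 2:+→2 3:-→1 4:+→2 6:+→3 7:+→4 7:+→5 … peak 5.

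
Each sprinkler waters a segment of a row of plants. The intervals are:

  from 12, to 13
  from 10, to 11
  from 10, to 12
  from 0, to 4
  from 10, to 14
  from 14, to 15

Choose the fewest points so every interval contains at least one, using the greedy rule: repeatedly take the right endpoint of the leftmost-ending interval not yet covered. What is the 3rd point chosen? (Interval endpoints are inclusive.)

Process intervals by earliest right end; each time one isn't hit yet, stab at its right endpoint.
By right end: [0,4]  [10,11]  [10,12]  [12,13]  [10,14]  [14,15]
[0,4] uncovered → point at 4; [10,11] uncovered → point at 11; [12,13] uncovered → point at 13; [14,15] uncovered → point at 15.
Points: 4, 11, 13, 15 (4 total).

13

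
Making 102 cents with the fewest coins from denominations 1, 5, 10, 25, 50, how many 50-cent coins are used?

2

Use the largest denomination that fits, subtract, and repeat.
102 = 2×50 + 2×1
Count of 50: 2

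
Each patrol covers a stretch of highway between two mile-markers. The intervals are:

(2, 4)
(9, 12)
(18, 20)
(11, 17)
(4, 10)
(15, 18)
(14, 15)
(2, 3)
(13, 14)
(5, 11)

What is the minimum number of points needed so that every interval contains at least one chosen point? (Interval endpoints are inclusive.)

4

Sort by right endpoint; whenever an interval is uncovered, place a point at its right end.
By right end: [2,3]  [2,4]  [4,10]  [5,11]  [9,12]  [13,14]  [14,15]  [11,17]  [15,18]  [18,20]
[2,3] uncovered → point at 3; [4,10] uncovered → point at 10; [13,14] uncovered → point at 14; [15,18] uncovered → point at 18.
Points: 3, 10, 14, 18 (4 total).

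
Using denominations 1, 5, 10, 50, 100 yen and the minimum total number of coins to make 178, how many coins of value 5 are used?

178 = 1×100 + 1×50 + 2×10 + 1×5 + 3×1
Count of 5: 1

1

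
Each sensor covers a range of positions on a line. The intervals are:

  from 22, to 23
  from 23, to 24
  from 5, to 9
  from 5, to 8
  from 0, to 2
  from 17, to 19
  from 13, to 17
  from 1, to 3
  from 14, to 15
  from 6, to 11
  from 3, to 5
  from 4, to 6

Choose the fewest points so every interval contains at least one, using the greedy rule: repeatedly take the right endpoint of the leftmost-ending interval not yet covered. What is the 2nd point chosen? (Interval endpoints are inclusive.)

5

Sorted: [0,2] [1,3] [3,5] [4,6] [5,8] [5,9] [6,11] [14,15] [13,17] [17,19] [22,23] [23,24]
{[0,2],[1,3]} hit by 2; {[3,5],[4,6],[5,8],[5,9]} hit by 5; {[6,11]} hit by 11; {[14,15],[13,17]} hit by 15; {[17,19]} hit by 19; {[22,23],[23,24]} hit by 23.
Points: 2, 5, 11, 15, 19, 23 (6 total).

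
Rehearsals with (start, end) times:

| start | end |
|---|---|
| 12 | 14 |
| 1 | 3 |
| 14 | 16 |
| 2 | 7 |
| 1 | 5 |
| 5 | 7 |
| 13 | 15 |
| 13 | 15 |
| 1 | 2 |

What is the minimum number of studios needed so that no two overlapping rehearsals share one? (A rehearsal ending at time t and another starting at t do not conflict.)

3

The answer is the maximum number of intervals overlapping at any instant.
starts: [1, 1, 1, 2, 5, 12, 13, 13, 14]
ends:   [2, 3, 5, 7, 7, 14, 15, 15, 16]
s1→1 s1→2 s1→3  — peak 3.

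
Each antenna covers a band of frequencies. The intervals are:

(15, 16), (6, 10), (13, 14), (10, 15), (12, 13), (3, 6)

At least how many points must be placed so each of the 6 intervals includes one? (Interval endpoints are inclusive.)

3

Process intervals by earliest right end; each time one isn't hit yet, stab at its right endpoint.
By right end: [3,6]  [6,10]  [12,13]  [13,14]  [10,15]  [15,16]
[3,6] uncovered → point at 6; [12,13] uncovered → point at 13; [15,16] uncovered → point at 16.
Points: 6, 13, 16 (3 total).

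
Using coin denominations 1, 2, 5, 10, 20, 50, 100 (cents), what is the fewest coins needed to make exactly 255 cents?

4

Use the largest denomination that fits, subtract, and repeat.
255 − 2×100→55 − 1×50→5 − 1×5→0
Total coins = 2 + 1 + 1 = 4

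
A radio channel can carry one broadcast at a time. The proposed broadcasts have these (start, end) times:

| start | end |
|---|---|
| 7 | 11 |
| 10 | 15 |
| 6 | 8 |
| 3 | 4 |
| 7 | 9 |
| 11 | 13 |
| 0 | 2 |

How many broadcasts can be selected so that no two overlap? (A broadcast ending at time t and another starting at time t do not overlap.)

Sorted by end: (0,2)  (3,4)  (6,8)  (7,9)  (7,11)  (11,13)  (10,15)
take (0,2); take (3,4); take (6,8); take (11,13).
Selected 4 broadcasts.

4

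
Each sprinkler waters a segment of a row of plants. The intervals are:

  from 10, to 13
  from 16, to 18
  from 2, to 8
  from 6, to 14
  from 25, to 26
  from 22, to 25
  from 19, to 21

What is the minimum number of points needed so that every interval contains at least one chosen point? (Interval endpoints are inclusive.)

5

Process intervals by earliest right end; each time one isn't hit yet, stab at its right endpoint.
Sorted: [2,8] [10,13] [6,14] [16,18] [19,21] [22,25] [25,26]
{[2,8]} hit by 8; {[10,13],[6,14]} hit by 13; {[16,18]} hit by 18; {[19,21]} hit by 21; {[22,25],[25,26]} hit by 25.
Points: 8, 13, 18, 21, 25 (5 total).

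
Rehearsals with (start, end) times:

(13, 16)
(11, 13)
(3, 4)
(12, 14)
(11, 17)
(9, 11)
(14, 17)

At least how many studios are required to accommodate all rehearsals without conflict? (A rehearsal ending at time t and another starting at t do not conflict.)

3

Events (time:±→running): 3:+→1 4:-→0 9:+→1 11:-→0 11:+→1 11:+→2 12:+→3 … peak 3.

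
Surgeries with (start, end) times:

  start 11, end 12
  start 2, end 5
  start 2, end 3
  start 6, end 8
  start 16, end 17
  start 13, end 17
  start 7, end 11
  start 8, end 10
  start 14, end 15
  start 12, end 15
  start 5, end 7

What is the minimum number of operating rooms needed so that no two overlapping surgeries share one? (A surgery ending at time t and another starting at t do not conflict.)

3

The answer is the maximum number of intervals overlapping at any instant.
starts: [2, 2, 5, 6, 7, 8, 11, 12, 13, 14, 16]
ends:   [3, 5, 7, 8, 10, 11, 12, 15, 15, 17, 17]
s2→1 s2→2 e3→1 e5→0 s5→1 s6→2 e7→1 s7→2 e8→1 s8→2 e10→1 e11→0 s11→1 e12→0 s12→1 s13→2 s14→3  — peak 3.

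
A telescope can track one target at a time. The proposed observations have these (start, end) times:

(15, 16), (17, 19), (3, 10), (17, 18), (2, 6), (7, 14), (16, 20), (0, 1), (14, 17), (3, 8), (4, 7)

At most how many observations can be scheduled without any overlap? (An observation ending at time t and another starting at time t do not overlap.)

Sort by end time and greedily take each interval whose start is ≥ the last chosen end.
By end time: (0,1), (2,6), (4,7), (3,8), (3,10), (7,14), (15,16), (14,17), (17,18), (17,19), (16,20).
Pick (0,1); next start ≥ 1 → (2,6); next start ≥ 6 → (7,14); next start ≥ 14 → (15,16); next start ≥ 16 → (17,18).
Selected 5 observations.

5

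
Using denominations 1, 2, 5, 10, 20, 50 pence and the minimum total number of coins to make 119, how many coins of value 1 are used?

0

Use the largest denomination that fits, subtract, and repeat.
119 − 2×50→19 − 1×10→9 − 1×5→4 − 2×2→0
Count of 1: 0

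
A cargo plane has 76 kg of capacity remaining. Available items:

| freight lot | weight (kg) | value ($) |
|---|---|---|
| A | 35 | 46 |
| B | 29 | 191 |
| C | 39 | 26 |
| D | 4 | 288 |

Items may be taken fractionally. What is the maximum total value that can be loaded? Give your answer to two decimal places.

530.33

Ratios (sorted): D 72.00, B 6.59, A 1.31, C 0.67
take D (4 @ 288); take B (29 @ 191); take A (35 @ 46); take 8/39 of C → 5.33. Capacity used 76/76.
Total value = 530.33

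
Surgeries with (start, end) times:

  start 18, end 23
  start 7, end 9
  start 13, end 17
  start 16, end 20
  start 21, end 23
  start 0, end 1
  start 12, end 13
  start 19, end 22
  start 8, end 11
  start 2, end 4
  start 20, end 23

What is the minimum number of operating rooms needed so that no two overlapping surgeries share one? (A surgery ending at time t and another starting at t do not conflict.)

Count concurrent intervals with a sweep; the peak is the room count.
starts: [0, 2, 7, 8, 12, 13, 16, 18, 19, 20, 21]
ends:   [1, 4, 9, 11, 13, 17, 20, 22, 23, 23, 23]
s0→1 e1→0 s2→1 e4→0 s7→1 s8→2 e9→1 e11→0 s12→1 e13→0 s13→1 s16→2 e17→1 s18→2 s19→3 e20→2 s20→3 s21→4  — peak 4.

4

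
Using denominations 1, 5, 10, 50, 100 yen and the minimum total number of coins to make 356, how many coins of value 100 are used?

3

356 − 3×100→56 − 1×50→6 − 1×5→1 − 1×1→0
Count of 100: 3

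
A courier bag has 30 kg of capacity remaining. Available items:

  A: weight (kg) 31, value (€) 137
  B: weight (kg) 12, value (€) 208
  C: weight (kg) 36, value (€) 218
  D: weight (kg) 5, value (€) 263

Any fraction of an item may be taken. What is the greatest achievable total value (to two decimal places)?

549.72

Greedy by value/weight ratio, highest first.
Order: D (263/5=52.60) > B (208/12=17.33) > C (218/36=6.06) > A (137/31=4.42)
Fill: take D (5 @ 263) → take B (12 @ 208) → take 13/36 of C → 78.72; 30/30 used.
Total value = 549.72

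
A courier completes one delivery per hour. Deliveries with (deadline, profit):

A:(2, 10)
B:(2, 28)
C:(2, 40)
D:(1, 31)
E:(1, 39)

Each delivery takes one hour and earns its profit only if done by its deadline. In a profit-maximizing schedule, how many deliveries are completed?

2

Take jobs in profit order; each goes to the latest open slot no later than its deadline.
Profit order: C=40 E=39 D=31 B=28 A=10
Assign: C→slot 2, E→slot 1, D skipped, B skipped, A skipped.
Slots: [1:E] [2:C]
2 of 5 scheduled.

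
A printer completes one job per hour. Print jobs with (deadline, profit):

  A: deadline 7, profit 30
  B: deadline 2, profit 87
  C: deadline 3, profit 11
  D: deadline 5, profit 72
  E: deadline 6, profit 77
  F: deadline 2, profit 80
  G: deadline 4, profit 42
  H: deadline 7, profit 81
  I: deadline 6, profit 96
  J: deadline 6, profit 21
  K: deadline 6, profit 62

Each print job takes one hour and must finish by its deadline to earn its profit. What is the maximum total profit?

555

Profit order: I=96 B=87 H=81 F=80 E=77 D=72 K=62 G=42 A=30 J=21 C=11
Assign: I→slot 6, B→slot 2, H→slot 7, F→slot 1, E→slot 5, D→slot 4, K→slot 3, G skipped, A skipped, J skipped, C skipped.
Slots: [1:F] [2:B] [3:K] [4:D] [5:E] [6:I] [7:H]
Profit = 80 + 87 + 62 + 72 + 77 + 96 + 81 = 555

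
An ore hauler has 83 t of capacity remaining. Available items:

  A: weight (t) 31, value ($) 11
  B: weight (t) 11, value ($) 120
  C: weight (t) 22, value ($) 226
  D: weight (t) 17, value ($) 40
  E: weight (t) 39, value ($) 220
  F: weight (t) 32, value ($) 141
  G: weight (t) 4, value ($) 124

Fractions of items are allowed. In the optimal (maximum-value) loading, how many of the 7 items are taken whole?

Ratios (sorted): G 31.00, B 10.91, C 10.27, E 5.64, F 4.41, D 2.35, A 0.35
take G (4 @ 124); take B (11 @ 120); take C (22 @ 226); take E (39 @ 220); take 7/32 of F → 30.84. Capacity used 83/83.
4 item(s) taken whole; one partial (take 7/32 of F).

4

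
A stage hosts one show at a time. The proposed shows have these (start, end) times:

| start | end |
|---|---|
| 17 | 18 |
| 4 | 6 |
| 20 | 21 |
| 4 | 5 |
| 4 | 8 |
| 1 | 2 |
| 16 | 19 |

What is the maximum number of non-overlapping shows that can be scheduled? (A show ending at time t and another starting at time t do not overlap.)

Greedy by earliest finish: after sorting by end time, pick each interval compatible with the last pick.
By end time: (1,2), (4,5), (4,6), (4,8), (17,18), (16,19), (20,21).
Pick (1,2); next start ≥ 2 → (4,5); next start ≥ 5 → (17,18); next start ≥ 18 → (20,21).
Selected 4 shows.

4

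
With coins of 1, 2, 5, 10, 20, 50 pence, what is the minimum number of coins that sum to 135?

Use the largest denomination that fits, subtract, and repeat.
135 − 2×50→35 − 1×20→15 − 1×10→5 − 1×5→0
Total coins = 2 + 1 + 1 + 1 = 5

5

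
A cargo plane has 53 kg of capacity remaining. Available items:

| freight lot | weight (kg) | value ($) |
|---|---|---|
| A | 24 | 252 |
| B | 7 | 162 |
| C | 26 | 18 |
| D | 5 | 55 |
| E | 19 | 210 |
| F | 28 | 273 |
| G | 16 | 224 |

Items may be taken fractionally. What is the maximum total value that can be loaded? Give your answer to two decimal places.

714.00

Greedy by value/weight ratio, highest first.
Ratios (sorted): B 23.14, G 14.00, E 11.05, D 11.00, A 10.50, F 9.75, C 0.69
take B (7 @ 162); take G (16 @ 224); take E (19 @ 210); take D (5 @ 55); take 6/24 of A → 63.00. Capacity used 53/53.
Total value = 714.00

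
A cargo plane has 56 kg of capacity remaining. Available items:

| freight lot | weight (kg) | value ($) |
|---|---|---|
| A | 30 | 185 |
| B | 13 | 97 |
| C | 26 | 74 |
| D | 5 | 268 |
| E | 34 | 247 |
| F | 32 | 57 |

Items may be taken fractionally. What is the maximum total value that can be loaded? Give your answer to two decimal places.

Greedy by value/weight ratio, highest first.
Ratios (sorted): D 53.60, B 7.46, E 7.26, A 6.17, C 2.85, F 1.78
take D (5 @ 268); take B (13 @ 97); take E (34 @ 247); take 4/30 of A → 24.67. Capacity used 56/56.
Total value = 636.67

636.67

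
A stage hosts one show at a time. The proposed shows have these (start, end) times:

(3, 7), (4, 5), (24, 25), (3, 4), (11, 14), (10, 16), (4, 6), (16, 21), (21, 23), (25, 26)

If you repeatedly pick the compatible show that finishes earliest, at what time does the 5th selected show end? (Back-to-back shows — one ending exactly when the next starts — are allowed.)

23

By end time: (3,4), (4,5), (4,6), (3,7), (11,14), (10,16), (16,21), (21,23), (24,25), (25,26).
Pick (3,4); next start ≥ 4 → (4,5); next start ≥ 5 → (11,14); next start ≥ 14 → (16,21); next start ≥ 21 → (21,23); next start ≥ 23 → (24,25); next start ≥ 25 → (25,26).
Selected: (3,4) (4,5) (11,14) (16,21) (21,23) (24,25) (25,26)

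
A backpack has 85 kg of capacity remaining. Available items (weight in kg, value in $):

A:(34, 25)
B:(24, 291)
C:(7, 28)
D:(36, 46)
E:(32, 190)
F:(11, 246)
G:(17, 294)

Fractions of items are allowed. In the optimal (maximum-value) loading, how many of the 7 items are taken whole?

Greedy by value/weight ratio, highest first.
Ratios (sorted): F 22.36, G 17.29, B 12.12, E 5.94, C 4.00, D 1.28, A 0.74
take F (11 @ 246); take G (17 @ 294); take B (24 @ 291); take E (32 @ 190); take 1/7 of C → 4.00. Capacity used 85/85.
4 item(s) taken whole; one partial (take 1/7 of C).

4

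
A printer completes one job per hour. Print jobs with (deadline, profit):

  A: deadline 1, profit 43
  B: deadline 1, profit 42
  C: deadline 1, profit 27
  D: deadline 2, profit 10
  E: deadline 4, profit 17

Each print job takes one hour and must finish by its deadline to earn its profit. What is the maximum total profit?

70

Take jobs in profit order; each goes to the latest open slot no later than its deadline.
Profit order: A=43 B=42 C=27 E=17 D=10
Assign: A→slot 1, B skipped, C skipped, E→slot 4, D→slot 2.
Slots: [1:A] [2:D] [4:E]
Profit = 43 + 10 + 17 = 70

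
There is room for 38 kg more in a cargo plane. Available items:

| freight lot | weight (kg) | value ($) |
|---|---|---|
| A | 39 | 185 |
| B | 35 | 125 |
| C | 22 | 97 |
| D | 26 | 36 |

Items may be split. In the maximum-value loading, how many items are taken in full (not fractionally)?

Ratios (sorted): A 4.74, C 4.41, B 3.57, D 1.38
take 38/39 of A → 180.26. Capacity used 38/38.
0 item(s) taken whole; one partial (take 38/39 of A).

0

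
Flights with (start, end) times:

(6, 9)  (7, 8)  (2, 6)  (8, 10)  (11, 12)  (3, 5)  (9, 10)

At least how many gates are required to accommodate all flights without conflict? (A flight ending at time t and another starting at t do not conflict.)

Count concurrent intervals with a sweep; the peak is the room count.
starts: [2, 3, 6, 7, 8, 9, 11]
ends:   [5, 6, 8, 9, 10, 10, 12]
s2→1 s3→2  — peak 2.

2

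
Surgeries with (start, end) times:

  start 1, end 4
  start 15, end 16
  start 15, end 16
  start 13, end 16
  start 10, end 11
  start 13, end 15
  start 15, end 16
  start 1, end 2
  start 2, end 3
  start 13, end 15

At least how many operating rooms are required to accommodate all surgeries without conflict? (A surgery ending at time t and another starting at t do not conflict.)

The answer is the maximum number of intervals overlapping at any instant.
Events (time:±→running): 1:+→1 1:+→2 2:-→1 2:+→2 3:-→1 4:-→0 10:+→1 11:-→0 13:+→1 13:+→2 13:+→3 15:-→2 15:-→1 15:+→2 15:+→3 15:+→4 … peak 4.

4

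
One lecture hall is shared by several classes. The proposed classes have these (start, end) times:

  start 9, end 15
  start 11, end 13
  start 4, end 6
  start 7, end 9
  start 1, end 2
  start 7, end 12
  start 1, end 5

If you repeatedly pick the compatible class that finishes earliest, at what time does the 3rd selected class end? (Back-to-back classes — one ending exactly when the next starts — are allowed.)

9

By end time: (1,2), (1,5), (4,6), (7,9), (7,12), (11,13), (9,15).
Pick (1,2); next start ≥ 2 → (4,6); next start ≥ 6 → (7,9); next start ≥ 9 → (11,13).
Selected: (1,2) (4,6) (7,9) (11,13)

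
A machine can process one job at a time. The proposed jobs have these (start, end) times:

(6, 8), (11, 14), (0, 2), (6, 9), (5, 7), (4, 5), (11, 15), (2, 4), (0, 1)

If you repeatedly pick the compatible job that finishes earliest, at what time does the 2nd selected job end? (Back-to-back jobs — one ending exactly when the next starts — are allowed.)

Order by finish time; keep every interval that doesn't clash with the previous kept one.
Sorted by end: (0,1)  (0,2)  (2,4)  (4,5)  (5,7)  (6,8)  (6,9)  (11,14)  (11,15)
take (0,1); take (2,4); take (4,5); take (5,7); take (11,14).
Selected: (0,1) (2,4) (4,5) (5,7) (11,14)

4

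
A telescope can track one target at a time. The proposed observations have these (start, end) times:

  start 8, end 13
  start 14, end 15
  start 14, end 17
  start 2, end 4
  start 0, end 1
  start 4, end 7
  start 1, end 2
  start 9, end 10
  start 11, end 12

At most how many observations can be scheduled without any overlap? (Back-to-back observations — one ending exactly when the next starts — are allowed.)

7

Order by finish time; keep every interval that doesn't clash with the previous kept one.
Sorted by end: (0,1)  (1,2)  (2,4)  (4,7)  (9,10)  (11,12)  (8,13)  (14,15)  (14,17)
take (0,1); take (1,2); take (2,4); take (4,7); take (9,10); take (11,12); take (14,15); skip (14,17).
Selected 7 observations.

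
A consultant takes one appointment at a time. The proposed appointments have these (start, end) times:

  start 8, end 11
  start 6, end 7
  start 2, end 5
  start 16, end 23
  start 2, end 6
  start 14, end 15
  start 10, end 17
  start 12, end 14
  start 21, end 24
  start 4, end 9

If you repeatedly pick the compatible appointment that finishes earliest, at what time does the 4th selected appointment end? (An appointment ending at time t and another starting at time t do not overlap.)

14

Sorted by end: (2,5)  (2,6)  (6,7)  (4,9)  (8,11)  (12,14)  (14,15)  (10,17)  (16,23)  (21,24)
take (2,5); take (6,7); skip (4,9); take (8,11); take (12,14); take (14,15); skip (10,17); take (16,23); skip (21,24).
Selected: (2,5) (6,7) (8,11) (12,14) (14,15) (16,23)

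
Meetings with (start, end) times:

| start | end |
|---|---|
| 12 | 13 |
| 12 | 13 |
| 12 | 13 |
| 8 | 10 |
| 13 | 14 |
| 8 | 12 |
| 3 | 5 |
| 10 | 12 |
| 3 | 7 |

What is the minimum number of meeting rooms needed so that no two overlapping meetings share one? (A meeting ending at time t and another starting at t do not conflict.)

3

The answer is the maximum number of intervals overlapping at any instant.
Events (time:±→running): 3:+→1 3:+→2 5:-→1 7:-→0 8:+→1 8:+→2 10:-→1 10:+→2 12:-→1 12:-→0 12:+→1 12:+→2 12:+→3 … peak 3.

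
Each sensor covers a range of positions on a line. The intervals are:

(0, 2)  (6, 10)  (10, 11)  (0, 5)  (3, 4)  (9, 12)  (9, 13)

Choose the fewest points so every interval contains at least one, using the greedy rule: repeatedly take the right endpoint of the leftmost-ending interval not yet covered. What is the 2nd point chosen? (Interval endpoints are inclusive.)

4

Sorted: [0,2] [3,4] [0,5] [6,10] [10,11] [9,12] [9,13]
{[0,2]} hit by 2; {[3,4],[0,5]} hit by 4; {[6,10],[10,11],[9,12],[9,13]} hit by 10.
Points: 2, 4, 10 (3 total).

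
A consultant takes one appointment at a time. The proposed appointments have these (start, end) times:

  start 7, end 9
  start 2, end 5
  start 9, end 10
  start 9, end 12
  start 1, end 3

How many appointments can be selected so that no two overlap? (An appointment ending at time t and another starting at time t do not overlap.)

3

Order by finish time; keep every interval that doesn't clash with the previous kept one.
Sorted by end: (1,3)  (2,5)  (7,9)  (9,10)  (9,12)
take (1,3); skip (2,5); take (7,9); take (9,10); skip (9,12).
Selected 3 appointments.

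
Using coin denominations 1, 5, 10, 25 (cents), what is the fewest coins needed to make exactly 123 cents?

9

Use the largest denomination that fits, subtract, and repeat.
123 = 4×25 + 2×10 + 3×1
Total coins = 4 + 2 + 3 = 9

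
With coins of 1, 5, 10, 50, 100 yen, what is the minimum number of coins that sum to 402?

402 = 4×100 + 2×1
Total coins = 4 + 2 = 6

6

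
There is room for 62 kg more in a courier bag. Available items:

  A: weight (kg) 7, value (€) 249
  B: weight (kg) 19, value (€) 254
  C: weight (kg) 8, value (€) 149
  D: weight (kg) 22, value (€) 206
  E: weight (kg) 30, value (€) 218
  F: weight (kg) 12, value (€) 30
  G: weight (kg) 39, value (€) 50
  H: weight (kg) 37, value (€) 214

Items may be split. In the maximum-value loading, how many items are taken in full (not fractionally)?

4

Sort by value per unit weight and fill in that order.
Ratios (sorted): A 35.57, C 18.62, B 13.37, D 9.36, E 7.27, H 5.78, F 2.50, G 1.28
take A (7 @ 249); take C (8 @ 149); take B (19 @ 254); take D (22 @ 206); take 6/30 of E → 43.60. Capacity used 62/62.
4 item(s) taken whole; one partial (take 6/30 of E).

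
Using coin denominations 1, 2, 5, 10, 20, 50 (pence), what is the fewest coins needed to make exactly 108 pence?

Use the largest denomination that fits, subtract, and repeat.
108 − 2×50→8 − 1×5→3 − 1×2→1 − 1×1→0
Total coins = 2 + 1 + 1 + 1 = 5

5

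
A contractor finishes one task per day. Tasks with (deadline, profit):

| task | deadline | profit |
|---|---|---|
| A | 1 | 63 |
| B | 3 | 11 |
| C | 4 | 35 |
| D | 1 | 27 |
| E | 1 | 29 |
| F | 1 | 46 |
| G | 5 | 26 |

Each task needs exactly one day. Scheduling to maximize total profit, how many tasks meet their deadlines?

4

Profit order: A=63 F=46 C=35 E=29 D=27 G=26 B=11
Assign: A→slot 1, F skipped, C→slot 4, E skipped, D skipped, G→slot 5, B→slot 3.
Slots: [1:A] [3:B] [4:C] [5:G]
4 of 7 scheduled.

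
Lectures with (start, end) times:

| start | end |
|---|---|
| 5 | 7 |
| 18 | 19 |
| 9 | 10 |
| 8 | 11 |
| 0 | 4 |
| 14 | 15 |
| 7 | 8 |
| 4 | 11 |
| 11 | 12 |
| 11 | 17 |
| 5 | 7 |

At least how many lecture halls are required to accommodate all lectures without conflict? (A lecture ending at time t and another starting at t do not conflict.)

The answer is the maximum number of intervals overlapping at any instant.
Events (time:±→running): 0:+→1 4:-→0 4:+→1 5:+→2 5:+→3 … peak 3.

3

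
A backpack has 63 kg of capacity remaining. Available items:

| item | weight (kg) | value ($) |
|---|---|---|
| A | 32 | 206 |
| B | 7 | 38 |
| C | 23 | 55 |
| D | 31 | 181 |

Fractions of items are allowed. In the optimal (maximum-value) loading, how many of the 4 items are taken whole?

Ratios (sorted): A 6.44, D 5.84, B 5.43, C 2.39
take A (32 @ 206); take D (31 @ 181). Capacity used 63/63.
2 item(s) taken whole.

2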